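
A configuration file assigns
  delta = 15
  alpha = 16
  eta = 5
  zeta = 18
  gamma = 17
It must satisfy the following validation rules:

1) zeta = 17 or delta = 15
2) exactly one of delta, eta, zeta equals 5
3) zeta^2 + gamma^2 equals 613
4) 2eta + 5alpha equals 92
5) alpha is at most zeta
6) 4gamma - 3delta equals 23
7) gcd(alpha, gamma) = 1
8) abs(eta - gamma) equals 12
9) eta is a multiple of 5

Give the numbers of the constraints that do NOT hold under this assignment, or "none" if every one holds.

1) zeta = 18 ≠ 17, but delta = 15 = 15 (second disjunct)  true
2) delta=15, eta=5, zeta=18; 1 of them equals 5  true
3) zeta^2 + gamma^2 = 18^2 + 17^2 = 324 + 289 = 613  true
4) 2eta + 5alpha = 2(5) + 5(16) = 90, not 92  false
5) alpha = 16, zeta = 18; 16 ≤ 18  true
6) 4gamma - 3delta = 4(17) - 3(15) = 23  true
7) gcd(16, 17) = 1  true
8) abs(5 - 17) = 12  true
9) 5 / 5 = 1, so 5 divides 5  true

Constraint 4 is violated.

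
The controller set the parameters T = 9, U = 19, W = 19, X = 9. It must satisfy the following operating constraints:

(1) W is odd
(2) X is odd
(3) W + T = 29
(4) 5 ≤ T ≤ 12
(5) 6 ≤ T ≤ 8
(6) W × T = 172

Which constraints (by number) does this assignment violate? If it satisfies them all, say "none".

Violated: 3, 5, and 6.

(1) W = 19 is odd — satisfied.
(2) X = 9 is odd — satisfied.
(3) W + T = 19 + 9 = 28, not 29 — violated.
(4) T = 9 lies in [5, 12] — satisfied.
(5) T = 9 is outside [6, 8] — violated.
(6) W × T = 19 × 9 = 171, not 172 — violated.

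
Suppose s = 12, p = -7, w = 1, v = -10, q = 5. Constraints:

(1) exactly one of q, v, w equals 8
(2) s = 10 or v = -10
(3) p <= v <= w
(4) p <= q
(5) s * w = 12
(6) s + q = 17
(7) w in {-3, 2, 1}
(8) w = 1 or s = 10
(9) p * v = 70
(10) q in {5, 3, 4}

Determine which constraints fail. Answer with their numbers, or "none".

(1) q=5, v=-10, w=1; 0 of them equal 8, not exactly one — does not hold.
(2) s = 12 ≠ 10, but v = -10 = -10 (second disjunct) — holds.
(3) values -7, -10, 1; p = -7 is not <= v = -10 — does not hold.
(4) p = -7, q = 5; -7 ≤ 5 — holds.
(5) s * w = 12 * 1 = 12 — holds.
(6) s + q = 12 + 5 = 17 — holds.
(7) w = 1 is in {-3, 2, 1} — holds.
(8) w = 1 = 1 (first disjunct) — holds.
(9) p * v = -7 * (-10) = 70 — holds.
(10) q = 5 is in {5, 3, 4} — holds.

Constraints 1 and 3 are violated.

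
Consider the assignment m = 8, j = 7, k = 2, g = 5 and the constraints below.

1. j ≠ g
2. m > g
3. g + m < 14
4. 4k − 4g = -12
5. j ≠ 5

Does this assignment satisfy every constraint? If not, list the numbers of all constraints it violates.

The assignment satisfies every constraint.

1. j = 7, g = 5; distinct  yes
2. m = 8, g = 5; 8 > 5  yes
3. g + m = 5 + 8 = 13; 13 < 14  yes
4. 4k − 4g = 4(2) − 4(5) = -12  yes
5. j = 7, and 7 ≠ 5  yes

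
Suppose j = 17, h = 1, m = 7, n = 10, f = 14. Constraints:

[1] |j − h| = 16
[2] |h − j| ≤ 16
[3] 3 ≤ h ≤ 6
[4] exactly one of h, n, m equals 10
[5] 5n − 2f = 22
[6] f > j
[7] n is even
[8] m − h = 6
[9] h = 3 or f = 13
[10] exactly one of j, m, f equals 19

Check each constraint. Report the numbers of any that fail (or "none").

[1] |17 − 1| = 16  true
[2] |1 − 17| = 16; 16 ≤ 16  true
[3] h = 1 is outside [3, 6]  false
[4] h=1, n=10, m=7; 1 of them equals 10  true
[5] 5n − 2f = 5(10) − 2(14) = 22  true
[6] f = 14, j = 17; 14 ≤ 17 (want >)  false
[7] n = 10 is even  true
[8] m − h = 7 − 1 = 6  true
[9] h = 1 ≠ 3 and f = 14 ≠ 13; both disjuncts false  false
[10] j=17, m=7, f=14; 0 of them equal 19, not exactly one  false

Constraints 3, 6, 9, and 10 are violated.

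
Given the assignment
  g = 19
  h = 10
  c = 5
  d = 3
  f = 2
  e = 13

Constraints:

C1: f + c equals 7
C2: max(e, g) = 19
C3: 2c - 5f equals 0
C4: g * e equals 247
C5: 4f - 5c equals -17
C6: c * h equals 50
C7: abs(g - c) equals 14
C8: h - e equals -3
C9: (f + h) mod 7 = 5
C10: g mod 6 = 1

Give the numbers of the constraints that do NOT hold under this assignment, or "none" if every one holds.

Yes — all constraints hold.

C1: f + c = 2 + 5 = 7 — satisfied.
C2: max(13, 19) = 19 — satisfied.
C3: 2c - 5f = 2(5) - 5(2) = 0 — satisfied.
C4: g * e = 19 * 13 = 247 — satisfied.
C5: 4f - 5c = 4(2) - 5(5) = -17 — satisfied.
C6: c * h = 5 * 10 = 50 — satisfied.
C7: abs(19 - 5) = 14 — satisfied.
C8: h - e = 10 - 13 = -3 — satisfied.
C9: f + h = 12; 12 mod 7 = 5 — satisfied.
C10: 19 mod 6 = 1 — satisfied.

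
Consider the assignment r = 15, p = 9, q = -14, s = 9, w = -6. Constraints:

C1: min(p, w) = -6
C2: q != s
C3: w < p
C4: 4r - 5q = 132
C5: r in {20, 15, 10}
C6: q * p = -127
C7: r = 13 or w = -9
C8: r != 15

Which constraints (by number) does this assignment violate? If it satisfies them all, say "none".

C1: min(9, -6) = -6  ✔
C2: q = -14, s = 9; distinct  ✔
C3: w = -6, p = 9; -6 < 9  ✔
C4: 4r - 5q = 4(15) - 5(-14) = 130, not 132  ✘
C5: r = 15 is in {20, 15, 10}  ✔
C6: q * p = -14 * 9 = -126, not -127  ✘
C7: r = 15 ≠ 13 and w = -6 ≠ -9; both disjuncts false  ✘
C8: r = 15, but 15 is required to differ  ✘

Constraints 4, 6, 7, 8 are violated.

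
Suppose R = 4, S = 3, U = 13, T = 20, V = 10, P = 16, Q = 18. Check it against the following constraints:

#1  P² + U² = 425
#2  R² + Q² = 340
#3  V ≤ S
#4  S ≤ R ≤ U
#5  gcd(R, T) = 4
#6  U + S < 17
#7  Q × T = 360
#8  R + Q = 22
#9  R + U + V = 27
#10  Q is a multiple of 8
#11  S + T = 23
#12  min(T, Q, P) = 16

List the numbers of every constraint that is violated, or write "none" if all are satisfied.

#1 P² + U² = 16² + 13² = 256 + 169 = 425  yes
#2 R² + Q² = 4² + 18² = 16 + 324 = 340  yes
#3 V = 10, S = 3; 10 > 3 (want ≤)  no
#4 values 3 ≤ 4 ≤ 13  yes
#5 gcd(4, 20) = 4  yes
#6 U + S = 13 + 3 = 16; 16 < 17  yes
#7 Q × T = 18 × 20 = 360  yes
#8 R + Q = 4 + 18 = 22  yes
#9 R + U + V = 4 + 13 + 10 = 27  yes
#10 18 = 8×2 + 2, so 8 does not divide 18  no
#11 S + T = 3 + 20 = 23  yes
#12 min(20, 18, 16) = 16  yes

The assignment fails constraints 3, 10.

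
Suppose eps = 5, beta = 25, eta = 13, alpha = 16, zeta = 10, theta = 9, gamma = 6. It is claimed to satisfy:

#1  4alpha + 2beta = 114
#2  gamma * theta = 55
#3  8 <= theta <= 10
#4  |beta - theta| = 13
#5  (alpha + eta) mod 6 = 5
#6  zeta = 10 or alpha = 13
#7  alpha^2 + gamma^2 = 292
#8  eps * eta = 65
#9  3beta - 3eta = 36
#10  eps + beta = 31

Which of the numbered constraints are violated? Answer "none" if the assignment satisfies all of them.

#1 4alpha + 2beta = 4(16) + 2(25) = 114  ✔
#2 gamma * theta = 6 * 9 = 54, not 55  ✘
#3 theta = 9 lies in [8, 10]  ✔
#4 |25 - 9| = 16, not 13  ✘
#5 alpha + eta = 29; 29 mod 6 = 5  ✔
#6 zeta = 10 = 10 (first disjunct)  ✔
#7 alpha^2 + gamma^2 = 16^2 + 6^2 = 256 + 36 = 292  ✔
#8 eps * eta = 5 * 13 = 65  ✔
#9 3beta - 3eta = 3(25) - 3(13) = 36  ✔
#10 eps + beta = 5 + 25 = 30, not 31  ✘

Constraints 2, 4, and 10 do not hold.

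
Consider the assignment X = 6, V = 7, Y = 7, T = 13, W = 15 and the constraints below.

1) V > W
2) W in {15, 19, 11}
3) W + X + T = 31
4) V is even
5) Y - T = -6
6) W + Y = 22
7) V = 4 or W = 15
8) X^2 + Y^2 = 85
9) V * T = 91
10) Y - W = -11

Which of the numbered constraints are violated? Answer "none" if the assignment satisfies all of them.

Violated: 1, 3, 4, and 10.

1) V = 7, W = 15; 7 ≤ 15 (want >)  false
2) W = 15 is in {15, 19, 11}  true
3) W + X + T = 15 + 6 + 13 = 34, not 31  false
4) V = 7 is odd  false
5) Y - T = 7 - 13 = -6  true
6) W + Y = 15 + 7 = 22  true
7) V = 7 ≠ 4, but W = 15 = 15 (second disjunct)  true
8) X^2 + Y^2 = 6^2 + 7^2 = 36 + 49 = 85  true
9) V * T = 7 * 13 = 91  true
10) Y - W = 7 - 15 = -8, not -11  false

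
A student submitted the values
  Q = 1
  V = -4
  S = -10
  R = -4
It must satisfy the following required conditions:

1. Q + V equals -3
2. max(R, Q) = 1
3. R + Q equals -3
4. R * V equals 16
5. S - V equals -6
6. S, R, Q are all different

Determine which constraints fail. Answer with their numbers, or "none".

The assignment satisfies every constraint.

1. Q + V = 1 + (-4) = -3  yes
2. max(-4, 1) = 1  yes
3. R + Q = -4 + 1 = -3  yes
4. R * V = -4 * (-4) = 16  yes
5. S - V = -10 - (-4) = -6  yes
6. values -10, -4, 1 are pairwise distinct  yes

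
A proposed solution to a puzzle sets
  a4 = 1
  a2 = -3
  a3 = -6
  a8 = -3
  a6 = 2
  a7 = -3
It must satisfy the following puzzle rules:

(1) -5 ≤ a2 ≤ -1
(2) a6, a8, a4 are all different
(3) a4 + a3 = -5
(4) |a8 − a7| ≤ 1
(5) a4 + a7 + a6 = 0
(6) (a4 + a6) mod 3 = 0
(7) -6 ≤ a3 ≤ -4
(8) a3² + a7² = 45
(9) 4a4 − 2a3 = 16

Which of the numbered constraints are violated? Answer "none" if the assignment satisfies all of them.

Yes — all constraints hold.

(1) a2 = -3 lies in [-5, -1] — satisfied.
(2) values 2, -3, 1 are pairwise distinct — satisfied.
(3) a4 + a3 = 1 + (-6) = -5 — satisfied.
(4) |-3 − (-3)| = 0; 0 ≤ 1 — satisfied.
(5) a4 + a7 + a6 = 1 + (-3) + 2 = 0 — satisfied.
(6) a4 + a6 = 3; 3 mod 3 = 0 — satisfied.
(7) a3 = -6 lies in [-6, -4] — satisfied.
(8) a3² + a7² = (-6)² + (-3)² = 36 + 9 = 45 — satisfied.
(9) 4a4 − 2a3 = 4(1) − 2(-6) = 16 — satisfied.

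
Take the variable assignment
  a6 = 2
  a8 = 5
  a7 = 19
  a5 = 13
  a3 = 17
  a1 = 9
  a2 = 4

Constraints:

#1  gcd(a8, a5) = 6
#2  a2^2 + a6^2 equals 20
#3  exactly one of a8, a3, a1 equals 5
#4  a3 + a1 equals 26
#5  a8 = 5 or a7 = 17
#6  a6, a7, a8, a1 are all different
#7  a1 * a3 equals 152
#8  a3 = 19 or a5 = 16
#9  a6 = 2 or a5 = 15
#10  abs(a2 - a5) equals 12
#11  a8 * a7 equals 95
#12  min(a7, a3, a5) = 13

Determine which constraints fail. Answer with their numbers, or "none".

Violated: 1, 7, 8, and 10.

#1 gcd(5, 13) = 1, not 6 — fails.
#2 a2^2 + a6^2 = 4^2 + 2^2 = 16 + 4 = 20 — holds.
#3 a8=5, a3=17, a1=9; 1 of them equals 5 — holds.
#4 a3 + a1 = 17 + 9 = 26 — holds.
#5 a8 = 5 = 5 (first disjunct) — holds.
#6 values 2, 19, 5, 9 are pairwise distinct — holds.
#7 a1 * a3 = 9 * 17 = 153, not 152 — fails.
#8 a3 = 17 ≠ 19 and a5 = 13 ≠ 16; both disjuncts false — fails.
#9 a6 = 2 = 2 (first disjunct) — holds.
#10 abs(4 - 13) = 9, not 12 — fails.
#11 a8 * a7 = 5 * 19 = 95 — holds.
#12 min(19, 17, 13) = 13 — holds.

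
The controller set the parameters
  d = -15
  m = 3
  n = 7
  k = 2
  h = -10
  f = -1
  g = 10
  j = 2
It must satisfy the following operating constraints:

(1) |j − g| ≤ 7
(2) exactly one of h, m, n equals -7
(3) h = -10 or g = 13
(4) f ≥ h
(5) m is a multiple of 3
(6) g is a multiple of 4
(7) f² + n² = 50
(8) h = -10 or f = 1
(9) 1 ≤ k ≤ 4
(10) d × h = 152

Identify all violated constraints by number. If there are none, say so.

Constraints 1, 2, 6, and 10 do not hold.

(1) |2 − 10| = 8; 8 > 7, exceeds bound 7  ✗
(2) h=-10, m=3, n=7; 0 of them equal -7, not exactly one  ✗
(3) h = -10 = -10 (first disjunct)  ✓
(4) f = -1, h = -10; -1 ≥ -10  ✓
(5) 3 / 3 = 1, so 3 divides 3  ✓
(6) 10 = 4×2 + 2, so 4 does not divide 10  ✗
(7) f² + n² = (-1)² + 7² = 1 + 49 = 50  ✓
(8) h = -10 = -10 (first disjunct)  ✓
(9) k = 2 lies in [1, 4]  ✓
(10) d × h = -15 × (-10) = 150, not 152  ✗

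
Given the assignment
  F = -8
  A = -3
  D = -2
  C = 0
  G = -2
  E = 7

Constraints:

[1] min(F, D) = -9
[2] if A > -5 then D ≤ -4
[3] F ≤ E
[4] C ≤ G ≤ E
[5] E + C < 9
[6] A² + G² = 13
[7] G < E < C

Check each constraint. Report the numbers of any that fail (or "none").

[1] min(-8, -2) = -8, not -9 — fails.
[2] A = -3 > -5, so we need D ≤ -4; but D = -2 > -4 — fails.
[3] F = -8, E = 7; -8 ≤ 7 — holds.
[4] values 0, -2, 7; C = 0 is not ≤ G = -2 — fails.
[5] E + C = 7 + 0 = 7; 7 < 9 — holds.
[6] A² + G² = (-3)² + (-2)² = 9 + 4 = 13 — holds.
[7] values -2, 7, 0; E = 7 is not < C = 0 — fails.

Constraints 1, 2, 4, and 7 are violated.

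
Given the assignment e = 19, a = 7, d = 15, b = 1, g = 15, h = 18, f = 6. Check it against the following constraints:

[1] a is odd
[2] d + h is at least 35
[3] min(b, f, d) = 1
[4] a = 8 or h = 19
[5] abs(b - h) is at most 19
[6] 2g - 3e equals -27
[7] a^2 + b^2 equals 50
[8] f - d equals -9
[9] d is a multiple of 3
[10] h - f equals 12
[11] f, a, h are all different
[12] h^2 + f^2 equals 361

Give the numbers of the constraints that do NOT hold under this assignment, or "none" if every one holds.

Violated: 2, 4, 12.

[1] a = 7 is odd — holds.
[2] d + h = 15 + 18 = 33; 33 < 35, bound 35 not met — does not hold.
[3] min(1, 6, 15) = 1 — holds.
[4] a = 7 ≠ 8 and h = 18 ≠ 19; both disjuncts false — does not hold.
[5] abs(1 - 18) = 17; 17 ≤ 19 — holds.
[6] 2g - 3e = 2(15) - 3(19) = -27 — holds.
[7] a^2 + b^2 = 7^2 + 1^2 = 49 + 1 = 50 — holds.
[8] f - d = 6 - 15 = -9 — holds.
[9] 15 / 3 = 5, so 3 divides 15 — holds.
[10] h - f = 18 - 6 = 12 — holds.
[11] values 6, 7, 18 are pairwise distinct — holds.
[12] h^2 + f^2 = 18^2 + 6^2 = 324 + 36 = 360, not 361 — does not hold.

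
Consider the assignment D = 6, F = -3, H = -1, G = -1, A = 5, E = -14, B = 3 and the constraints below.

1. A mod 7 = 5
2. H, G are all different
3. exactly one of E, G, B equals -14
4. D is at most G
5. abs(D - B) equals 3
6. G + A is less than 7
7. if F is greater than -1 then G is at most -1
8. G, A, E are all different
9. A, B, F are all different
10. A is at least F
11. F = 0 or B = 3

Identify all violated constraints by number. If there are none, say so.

1. 5 mod 7 = 5  ✓
2. H = G = -1, not all different  ✗
3. E=-14, G=-1, B=3; 1 of them equals -14  ✓
4. D = 6, G = -1; 6 > -1 (want ≤)  ✗
5. abs(6 - 3) = 3  ✓
6. G + A = -1 + 5 = 4; 4 < 7  ✓
7. F = -3, not > -1; antecedent false, conditional vacuously true  ✓
8. values -1, 5, -14 are pairwise distinct  ✓
9. values 5, 3, -3 are pairwise distinct  ✓
10. A = 5, F = -3; 5 ≥ -3  ✓
11. F = -3 ≠ 0, but B = 3 = 3 (second disjunct)  ✓

Constraints 2 and 4 are violated.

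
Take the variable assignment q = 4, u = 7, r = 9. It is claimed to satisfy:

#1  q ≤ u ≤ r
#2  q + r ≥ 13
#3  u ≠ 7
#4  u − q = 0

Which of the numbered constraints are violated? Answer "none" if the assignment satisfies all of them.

Violated: 3 and 4.

#1 values 4 ≤ 7 ≤ 9  ✓
#2 q + r = 4 + 9 = 13; 13 ≥ 13  ✓
#3 u = 7, but 7 is required to differ  ✗
#4 u − q = 7 − 4 = 3, not 0  ✗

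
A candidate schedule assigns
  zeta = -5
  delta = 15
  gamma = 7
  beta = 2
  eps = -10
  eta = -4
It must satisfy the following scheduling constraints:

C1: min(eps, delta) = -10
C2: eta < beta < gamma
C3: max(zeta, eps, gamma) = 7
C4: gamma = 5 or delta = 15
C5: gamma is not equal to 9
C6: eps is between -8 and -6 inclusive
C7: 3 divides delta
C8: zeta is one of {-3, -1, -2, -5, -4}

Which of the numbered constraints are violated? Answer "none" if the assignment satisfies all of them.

Constraint 6 does not hold.

C1: min(-10, 15) = -10 — holds.
C2: values -4 < 2 < 7 — holds.
C3: max(-5, -10, 7) = 7 — holds.
C4: gamma = 7 ≠ 5, but delta = 15 = 15 (second disjunct) — holds.
C5: gamma = 7, and 7 ≠ 9 — holds.
C6: eps = -10 is outside [-8, -6] — fails.
C7: 15 / 3 = 5, so 3 divides 15 — holds.
C8: zeta = -5 is in {-3, -1, -2, -5, -4} — holds.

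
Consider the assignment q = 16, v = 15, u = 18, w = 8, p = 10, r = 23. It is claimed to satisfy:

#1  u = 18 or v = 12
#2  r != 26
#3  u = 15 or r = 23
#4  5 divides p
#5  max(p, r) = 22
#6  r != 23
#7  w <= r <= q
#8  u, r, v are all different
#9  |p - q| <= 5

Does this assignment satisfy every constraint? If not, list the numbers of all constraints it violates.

#1 u = 18 = 18 (first disjunct) — holds.
#2 r = 23, and 23 ≠ 26 — holds.
#3 u = 18 ≠ 15, but r = 23 = 23 (second disjunct) — holds.
#4 10 / 5 = 2, so 5 divides 10 — holds.
#5 max(10, 23) = 23, not 22 — fails.
#6 r = 23, but 23 is required to differ — fails.
#7 values 8, 23, 16; r = 23 is not <= q = 16 — fails.
#8 values 18, 23, 15 are pairwise distinct — holds.
#9 |10 - 16| = 6; 6 > 5, exceeds bound 5 — fails.

Constraints 5, 6, 7, and 9 do not hold.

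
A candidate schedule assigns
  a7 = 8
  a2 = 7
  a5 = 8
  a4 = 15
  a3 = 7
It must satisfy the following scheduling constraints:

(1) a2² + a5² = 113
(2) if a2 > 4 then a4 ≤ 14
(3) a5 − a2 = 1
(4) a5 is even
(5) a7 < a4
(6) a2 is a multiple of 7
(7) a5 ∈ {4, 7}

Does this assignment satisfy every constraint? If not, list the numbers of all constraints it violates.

(1) a2² + a5² = 7² + 8² = 49 + 64 = 113 — satisfied.
(2) a2 = 7 > 4, so we need a4 ≤ 14; but a4 = 15 > 14 — violated.
(3) a5 − a2 = 8 − 7 = 1 — satisfied.
(4) a5 = 8 is even — satisfied.
(5) a7 = 8, a4 = 15; 8 < 15 — satisfied.
(6) 7 / 7 = 1, so 7 divides 7 — satisfied.
(7) a5 = 8 is not in {4, 7} — violated.

The assignment fails constraints 2 and 7.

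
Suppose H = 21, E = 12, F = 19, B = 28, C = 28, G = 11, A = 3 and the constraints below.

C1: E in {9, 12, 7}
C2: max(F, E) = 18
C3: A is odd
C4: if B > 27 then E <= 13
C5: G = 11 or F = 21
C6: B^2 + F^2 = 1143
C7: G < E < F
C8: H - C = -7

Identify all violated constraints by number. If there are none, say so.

C1: E = 12 is in {9, 12, 7} — satisfied.
C2: max(19, 12) = 19, not 18 — violated.
C3: A = 3 is odd — satisfied.
C4: B = 28 > 27, so we need E ≤ 13; E = 12 ≤ 13 — satisfied.
C5: G = 11 = 11 (first disjunct) — satisfied.
C6: B^2 + F^2 = 28^2 + 19^2 = 784 + 361 = 1145, not 1143 — violated.
C7: values 11 < 12 < 19 — satisfied.
C8: H - C = 21 - 28 = -7 — satisfied.

Violated: 2, 6.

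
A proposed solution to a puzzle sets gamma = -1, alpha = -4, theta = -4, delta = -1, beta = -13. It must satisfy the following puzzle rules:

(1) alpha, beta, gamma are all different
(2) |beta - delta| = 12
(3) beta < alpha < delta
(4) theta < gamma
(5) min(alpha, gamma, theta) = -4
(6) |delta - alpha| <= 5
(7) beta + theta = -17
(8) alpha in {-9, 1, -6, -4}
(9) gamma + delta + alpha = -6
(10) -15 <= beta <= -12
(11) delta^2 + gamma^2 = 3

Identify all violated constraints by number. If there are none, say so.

(1) values -4, -13, -1 are pairwise distinct — OK.
(2) |-13 - (-1)| = 12 — OK.
(3) values -13 < -4 < -1 — OK.
(4) theta = -4, gamma = -1; -4 < -1 — OK.
(5) min(-4, -1, -4) = -4 — OK.
(6) |-1 - (-4)| = 3; 3 ≤ 5 — OK.
(7) beta + theta = -13 + (-4) = -17 — OK.
(8) alpha = -4 is in {-9, 1, -6, -4} — OK.
(9) gamma + delta + alpha = -1 + (-1) + (-4) = -6 — OK.
(10) beta = -13 lies in [-15, -12] — OK.
(11) delta^2 + gamma^2 = (-1)^2 + (-1)^2 = 1 + 1 = 2, not 3 — violated.

Constraint 11 does not hold.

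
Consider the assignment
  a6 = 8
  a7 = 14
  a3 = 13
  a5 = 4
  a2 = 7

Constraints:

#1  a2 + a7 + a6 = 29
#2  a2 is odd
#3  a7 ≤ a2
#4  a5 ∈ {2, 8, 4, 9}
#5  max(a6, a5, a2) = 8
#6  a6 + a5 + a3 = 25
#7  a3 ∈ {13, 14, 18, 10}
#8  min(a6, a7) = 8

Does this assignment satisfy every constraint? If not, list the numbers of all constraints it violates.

#1 a2 + a7 + a6 = 7 + 14 + 8 = 29 — holds.
#2 a2 = 7 is odd — holds.
#3 a7 = 14, a2 = 7; 14 > 7 (want ≤) — fails.
#4 a5 = 4 is in {2, 8, 4, 9} — holds.
#5 max(8, 4, 7) = 8 — holds.
#6 a6 + a5 + a3 = 8 + 4 + 13 = 25 — holds.
#7 a3 = 13 is in {13, 14, 18, 10} — holds.
#8 min(8, 14) = 8 — holds.

Constraint 3 does not hold.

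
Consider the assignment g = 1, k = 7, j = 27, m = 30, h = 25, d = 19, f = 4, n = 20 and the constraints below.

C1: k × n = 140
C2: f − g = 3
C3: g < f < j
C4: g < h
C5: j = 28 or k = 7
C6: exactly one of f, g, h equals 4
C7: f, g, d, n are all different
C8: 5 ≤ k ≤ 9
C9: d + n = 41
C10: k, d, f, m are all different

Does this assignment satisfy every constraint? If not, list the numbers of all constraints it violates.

Violated: 9.

C1: k × n = 7 × 20 = 140  yes
C2: f − g = 4 − 1 = 3  yes
C3: values 1 < 4 < 27  yes
C4: g = 1, h = 25; 1 < 25  yes
C5: j = 27 ≠ 28, but k = 7 = 7 (second disjunct)  yes
C6: f=4, g=1, h=25; 1 of them equals 4  yes
C7: values 4, 1, 19, 20 are pairwise distinct  yes
C8: k = 7 lies in [5, 9]  yes
C9: d + n = 19 + 20 = 39, not 41  no
C10: values 7, 19, 4, 30 are pairwise distinct  yes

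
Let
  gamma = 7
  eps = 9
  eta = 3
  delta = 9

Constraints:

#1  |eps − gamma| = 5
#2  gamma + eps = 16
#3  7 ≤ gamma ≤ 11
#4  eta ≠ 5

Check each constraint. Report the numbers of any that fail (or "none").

Constraint 1 does not hold.

#1 |9 − 7| = 2, not 5  false
#2 gamma + eps = 7 + 9 = 16  true
#3 gamma = 7 lies in [7, 11]  true
#4 eta = 3, and 3 ≠ 5  true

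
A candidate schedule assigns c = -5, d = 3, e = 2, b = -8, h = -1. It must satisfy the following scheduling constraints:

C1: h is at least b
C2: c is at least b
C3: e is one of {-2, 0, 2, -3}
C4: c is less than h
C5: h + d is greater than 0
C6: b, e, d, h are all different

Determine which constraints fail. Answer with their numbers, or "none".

C1: h = -1, b = -8; -1 ≥ -8  OK
C2: c = -5, b = -8; -5 ≥ -8  OK
C3: e = 2 is in {-2, 0, 2, -3}  OK
C4: c = -5, h = -1; -5 < -1  OK
C5: h + d = -1 + 3 = 2; 2 > 0  OK
C6: values -8, 2, 3, -1 are pairwise distinct  OK

None — every constraint holds.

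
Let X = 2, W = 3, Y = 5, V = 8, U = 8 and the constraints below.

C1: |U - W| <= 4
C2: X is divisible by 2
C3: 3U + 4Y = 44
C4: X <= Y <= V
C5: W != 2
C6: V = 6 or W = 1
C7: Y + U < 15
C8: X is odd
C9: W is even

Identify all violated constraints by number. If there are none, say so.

The assignment fails constraints 1, 6, 8, and 9.

C1: |8 - 3| = 5; 5 > 4, exceeds bound 4  no
C2: 2 / 2 = 1, so 2 divides 2  yes
C3: 3U + 4Y = 3(8) + 4(5) = 44  yes
C4: values 2 <= 5 <= 8  yes
C5: W = 3, and 3 ≠ 2  yes
C6: V = 8 ≠ 6 and W = 3 ≠ 1; both disjuncts false  no
C7: Y + U = 5 + 8 = 13; 13 < 15  yes
C8: X = 2 is even  no
C9: W = 3 is odd  no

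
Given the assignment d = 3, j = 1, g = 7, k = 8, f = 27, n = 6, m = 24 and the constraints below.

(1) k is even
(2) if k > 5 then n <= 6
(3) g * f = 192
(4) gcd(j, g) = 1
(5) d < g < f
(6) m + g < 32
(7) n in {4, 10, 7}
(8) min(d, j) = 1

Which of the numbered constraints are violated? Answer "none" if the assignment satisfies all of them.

(1) k = 8 is even  OK
(2) k = 8 > 5, so we need n ≤ 6; n = 6 ≤ 6  OK
(3) g * f = 7 * 27 = 189, not 192  FAIL
(4) gcd(1, 7) = 1  OK
(5) values 3 < 7 < 27  OK
(6) m + g = 24 + 7 = 31; 31 < 32  OK
(7) n = 6 is not in {4, 10, 7}  FAIL
(8) min(3, 1) = 1  OK

The assignment fails constraints 3 and 7.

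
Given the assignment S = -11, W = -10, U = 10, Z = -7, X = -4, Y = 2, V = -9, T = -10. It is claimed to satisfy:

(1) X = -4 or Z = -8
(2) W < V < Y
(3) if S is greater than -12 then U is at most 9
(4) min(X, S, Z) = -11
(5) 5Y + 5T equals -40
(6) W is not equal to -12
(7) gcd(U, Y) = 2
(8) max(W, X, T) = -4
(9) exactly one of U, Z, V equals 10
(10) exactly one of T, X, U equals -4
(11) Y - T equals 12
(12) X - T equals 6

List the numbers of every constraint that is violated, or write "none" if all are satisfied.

(1) X = -4 = -4 (first disjunct)  ✓
(2) values -10 < -9 < 2  ✓
(3) S = -11 > -12, so we need U ≤ 9; but U = 10 > 9  ✗
(4) min(-4, -11, -7) = -11  ✓
(5) 5Y + 5T = 5(2) + 5(-10) = -40  ✓
(6) W = -10, and -10 ≠ -12  ✓
(7) gcd(10, 2) = 2  ✓
(8) max(-10, -4, -10) = -4  ✓
(9) U=10, Z=-7, V=-9; 1 of them equals 10  ✓
(10) T=-10, X=-4, U=10; 1 of them equals -4  ✓
(11) Y - T = 2 - (-10) = 12  ✓
(12) X - T = -4 - (-10) = 6  ✓

Violated: 3.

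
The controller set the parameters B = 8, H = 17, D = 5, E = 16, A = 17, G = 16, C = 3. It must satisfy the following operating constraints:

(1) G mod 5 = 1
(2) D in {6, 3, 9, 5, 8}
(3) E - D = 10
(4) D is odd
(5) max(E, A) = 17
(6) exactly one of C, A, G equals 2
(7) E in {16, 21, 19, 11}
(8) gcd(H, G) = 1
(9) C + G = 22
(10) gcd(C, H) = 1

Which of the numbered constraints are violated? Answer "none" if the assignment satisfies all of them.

No — constraints 3, 6, and 9 are not satisfied.

(1) 16 mod 5 = 1  holds
(2) D = 5 is in {6, 3, 9, 5, 8}  holds
(3) E - D = 16 - 5 = 11, not 10  fails
(4) D = 5 is odd  holds
(5) max(16, 17) = 17  holds
(6) C=3, A=17, G=16; 0 of them equal 2, not exactly one  fails
(7) E = 16 is in {16, 21, 19, 11}  holds
(8) gcd(17, 16) = 1  holds
(9) C + G = 3 + 16 = 19, not 22  fails
(10) gcd(3, 17) = 1  holds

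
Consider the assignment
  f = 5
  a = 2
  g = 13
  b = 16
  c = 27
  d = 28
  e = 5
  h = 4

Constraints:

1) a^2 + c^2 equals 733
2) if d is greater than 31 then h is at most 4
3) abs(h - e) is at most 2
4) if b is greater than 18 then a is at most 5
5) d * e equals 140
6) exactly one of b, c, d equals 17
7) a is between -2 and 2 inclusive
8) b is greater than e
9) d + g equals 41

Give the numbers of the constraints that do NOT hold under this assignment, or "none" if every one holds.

1) a^2 + c^2 = 2^2 + 27^2 = 4 + 729 = 733 — holds.
2) d = 28, not > 31; antecedent false, conditional vacuously true — holds.
3) abs(4 - 5) = 1; 1 ≤ 2 — holds.
4) b = 16, not > 18; antecedent false, conditional vacuously true — holds.
5) d * e = 28 * 5 = 140 — holds.
6) b=16, c=27, d=28; 0 of them equal 17, not exactly one — does not hold.
7) a = 2 lies in [-2, 2] — holds.
8) b = 16, e = 5; 16 > 5 — holds.
9) d + g = 28 + 13 = 41 — holds.

The assignment fails constraint 6.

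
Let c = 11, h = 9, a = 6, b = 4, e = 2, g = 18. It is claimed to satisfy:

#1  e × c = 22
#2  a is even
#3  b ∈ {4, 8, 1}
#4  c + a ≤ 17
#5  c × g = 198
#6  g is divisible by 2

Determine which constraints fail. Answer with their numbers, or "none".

#1 e × c = 2 × 11 = 22  ✔
#2 a = 6 is even  ✔
#3 b = 4 is in {4, 8, 1}  ✔
#4 c + a = 11 + 6 = 17; 17 ≤ 17  ✔
#5 c × g = 11 × 18 = 198  ✔
#6 18 / 2 = 9, so 2 divides 18  ✔

The assignment satisfies every constraint.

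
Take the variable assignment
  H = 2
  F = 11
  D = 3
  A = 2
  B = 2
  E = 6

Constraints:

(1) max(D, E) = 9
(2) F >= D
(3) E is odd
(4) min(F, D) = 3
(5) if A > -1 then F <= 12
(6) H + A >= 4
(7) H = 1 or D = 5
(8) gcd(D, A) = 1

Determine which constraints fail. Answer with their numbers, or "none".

(1) max(3, 6) = 6, not 9  fails
(2) F = 11, D = 3; 11 ≥ 3  holds
(3) E = 6 is even  fails
(4) min(11, 3) = 3  holds
(5) A = 2 > -1, so we need F ≤ 12; F = 11 ≤ 12  holds
(6) H + A = 2 + 2 = 4; 4 ≥ 4  holds
(7) H = 2 ≠ 1 and D = 3 ≠ 5; both disjuncts false  fails
(8) gcd(3, 2) = 1  holds

Constraints 1, 3, 7 do not hold.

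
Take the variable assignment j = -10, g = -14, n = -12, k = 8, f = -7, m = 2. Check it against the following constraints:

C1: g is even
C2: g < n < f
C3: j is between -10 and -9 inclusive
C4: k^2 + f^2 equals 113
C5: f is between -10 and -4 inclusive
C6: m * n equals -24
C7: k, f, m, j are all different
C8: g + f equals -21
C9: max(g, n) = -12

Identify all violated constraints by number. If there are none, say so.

C1: g = -14 is even — holds.
C2: values -14 < -12 < -7 — holds.
C3: j = -10 lies in [-10, -9] — holds.
C4: k^2 + f^2 = 8^2 + (-7)^2 = 64 + 49 = 113 — holds.
C5: f = -7 lies in [-10, -4] — holds.
C6: m * n = 2 * (-12) = -24 — holds.
C7: values 8, -7, 2, -10 are pairwise distinct — holds.
C8: g + f = -14 + (-7) = -21 — holds.
C9: max(-14, -12) = -12 — holds.

None — every constraint holds.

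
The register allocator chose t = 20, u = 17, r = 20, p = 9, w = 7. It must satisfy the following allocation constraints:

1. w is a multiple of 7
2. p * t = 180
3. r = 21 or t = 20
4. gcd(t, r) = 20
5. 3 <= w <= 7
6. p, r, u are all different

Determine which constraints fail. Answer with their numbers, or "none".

No violations.

1. 7 / 7 = 1, so 7 divides 7  holds
2. p * t = 9 * 20 = 180  holds
3. r = 20 ≠ 21, but t = 20 = 20 (second disjunct)  holds
4. gcd(20, 20) = 20  holds
5. w = 7 lies in [3, 7]  holds
6. values 9, 20, 17 are pairwise distinct  holds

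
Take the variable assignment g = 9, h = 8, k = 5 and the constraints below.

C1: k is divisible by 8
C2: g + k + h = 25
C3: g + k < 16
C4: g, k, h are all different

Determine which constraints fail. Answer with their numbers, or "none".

C1: 5 = 8*0 + 5, so 8 does not divide 5 — does not hold.
C2: g + k + h = 9 + 5 + 8 = 22, not 25 — does not hold.
C3: g + k = 9 + 5 = 14; 14 < 16 — holds.
C4: values 9, 5, 8 are pairwise distinct — holds.

The assignment fails constraints 1 and 2.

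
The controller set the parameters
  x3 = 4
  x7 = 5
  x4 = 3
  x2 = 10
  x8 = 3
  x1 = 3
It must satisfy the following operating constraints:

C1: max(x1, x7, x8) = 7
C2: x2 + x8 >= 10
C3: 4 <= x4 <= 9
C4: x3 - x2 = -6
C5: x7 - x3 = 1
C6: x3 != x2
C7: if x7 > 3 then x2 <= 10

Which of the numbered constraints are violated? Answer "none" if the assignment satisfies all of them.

Constraints 1, 3 do not hold.

C1: max(3, 5, 3) = 5, not 7 — does not hold.
C2: x2 + x8 = 10 + 3 = 13; 13 ≥ 10 — holds.
C3: x4 = 3 is outside [4, 9] — does not hold.
C4: x3 - x2 = 4 - 10 = -6 — holds.
C5: x7 - x3 = 5 - 4 = 1 — holds.
C6: x3 = 4, x2 = 10; distinct — holds.
C7: x7 = 5 > 3, so we need x2 ≤ 10; x2 = 10 ≤ 10 — holds.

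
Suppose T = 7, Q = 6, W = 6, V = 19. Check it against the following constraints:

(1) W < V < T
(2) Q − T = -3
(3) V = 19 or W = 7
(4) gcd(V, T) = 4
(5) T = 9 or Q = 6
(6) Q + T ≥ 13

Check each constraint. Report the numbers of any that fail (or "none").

(1) values 6, 19, 7; V = 19 is not < T = 7 — violated.
(2) Q − T = 6 − 7 = -1, not -3 — violated.
(3) V = 19 = 19 (first disjunct) — OK.
(4) gcd(19, 7) = 1, not 4 — violated.
(5) T = 7 ≠ 9, but Q = 6 = 6 (second disjunct) — OK.
(6) Q + T = 6 + 7 = 13; 13 ≥ 13 — OK.

Constraints 1, 2, and 4 do not hold.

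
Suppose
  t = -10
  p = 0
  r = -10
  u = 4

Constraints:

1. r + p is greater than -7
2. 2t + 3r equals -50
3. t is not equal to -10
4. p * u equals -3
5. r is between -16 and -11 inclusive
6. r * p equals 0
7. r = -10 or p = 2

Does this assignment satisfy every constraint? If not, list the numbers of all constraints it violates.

Constraints 1, 3, 4, and 5 are violated.

1. r + p = -10 + 0 = -10; -10 ≤ -7, bound -7 not met  ✗
2. 2t + 3r = 2(-10) + 3(-10) = -50  ✓
3. t = -10, but -10 is required to differ  ✗
4. p * u = 0 * 4 = 0, not -3  ✗
5. r = -10 is outside [-16, -11]  ✗
6. r * p = -10 * 0 = 0  ✓
7. r = -10 = -10 (first disjunct)  ✓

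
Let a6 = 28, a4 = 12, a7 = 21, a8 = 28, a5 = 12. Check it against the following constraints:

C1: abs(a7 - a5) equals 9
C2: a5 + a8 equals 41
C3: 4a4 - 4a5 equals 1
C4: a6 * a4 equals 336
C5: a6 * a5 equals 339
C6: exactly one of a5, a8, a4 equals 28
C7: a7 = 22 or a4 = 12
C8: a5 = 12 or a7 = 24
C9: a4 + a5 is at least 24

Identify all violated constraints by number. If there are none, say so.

No — constraints 2, 3, 5 are not satisfied.

C1: abs(21 - 12) = 9  yes
C2: a5 + a8 = 12 + 28 = 40, not 41  no
C3: 4a4 - 4a5 = 4(12) - 4(12) = 0, not 1  no
C4: a6 * a4 = 28 * 12 = 336  yes
C5: a6 * a5 = 28 * 12 = 336, not 339  no
C6: a5=12, a8=28, a4=12; 1 of them equals 28  yes
C7: a7 = 21 ≠ 22, but a4 = 12 = 12 (second disjunct)  yes
C8: a5 = 12 = 12 (first disjunct)  yes
C9: a4 + a5 = 12 + 12 = 24; 24 ≥ 24  yes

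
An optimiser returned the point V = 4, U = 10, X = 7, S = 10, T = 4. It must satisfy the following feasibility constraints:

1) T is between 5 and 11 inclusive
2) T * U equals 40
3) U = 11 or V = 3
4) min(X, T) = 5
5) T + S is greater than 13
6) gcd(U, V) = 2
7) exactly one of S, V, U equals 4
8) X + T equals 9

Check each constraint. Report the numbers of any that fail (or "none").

Constraints 1, 3, 4, and 8 do not hold.

1) T = 4 is outside [5, 11] — fails.
2) T * U = 4 * 10 = 40 — holds.
3) U = 10 ≠ 11 and V = 4 ≠ 3; both disjuncts false — fails.
4) min(7, 4) = 4, not 5 — fails.
5) T + S = 4 + 10 = 14; 14 > 13 — holds.
6) gcd(10, 4) = 2 — holds.
7) S=10, V=4, U=10; 1 of them equals 4 — holds.
8) X + T = 7 + 4 = 11, not 9 — fails.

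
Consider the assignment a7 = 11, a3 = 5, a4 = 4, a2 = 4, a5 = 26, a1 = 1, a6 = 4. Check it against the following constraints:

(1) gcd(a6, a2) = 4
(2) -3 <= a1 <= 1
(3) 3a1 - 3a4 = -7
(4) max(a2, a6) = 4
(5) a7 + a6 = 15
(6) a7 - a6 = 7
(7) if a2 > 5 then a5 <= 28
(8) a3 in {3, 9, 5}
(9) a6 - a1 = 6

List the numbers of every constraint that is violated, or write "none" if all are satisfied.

(1) gcd(4, 4) = 4  OK
(2) a1 = 1 lies in [-3, 1]  OK
(3) 3a1 - 3a4 = 3(1) - 3(4) = -9, not -7  FAIL
(4) max(4, 4) = 4  OK
(5) a7 + a6 = 11 + 4 = 15  OK
(6) a7 - a6 = 11 - 4 = 7  OK
(7) a2 = 4, not > 5; antecedent false, conditional vacuously true  OK
(8) a3 = 5 is in {3, 9, 5}  OK
(9) a6 - a1 = 4 - 1 = 3, not 6  FAIL

No — constraints 3, 9 are not satisfied.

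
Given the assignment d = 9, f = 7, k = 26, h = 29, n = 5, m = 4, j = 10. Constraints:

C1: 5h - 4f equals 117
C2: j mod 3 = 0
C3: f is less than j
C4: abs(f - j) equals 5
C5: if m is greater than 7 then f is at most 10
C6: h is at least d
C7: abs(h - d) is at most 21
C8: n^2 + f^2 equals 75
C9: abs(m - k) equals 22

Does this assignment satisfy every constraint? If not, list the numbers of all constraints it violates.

Constraints 2, 4, and 8 are violated.

C1: 5h - 4f = 5(29) - 4(7) = 117  holds
C2: 10 mod 3 = 1, not 0  fails
C3: f = 7, j = 10; 7 < 10  holds
C4: abs(7 - 10) = 3, not 5  fails
C5: m = 4, not > 7; antecedent false, conditional vacuously true  holds
C6: h = 29, d = 9; 29 ≥ 9  holds
C7: abs(29 - 9) = 20; 20 ≤ 21  holds
C8: n^2 + f^2 = 5^2 + 7^2 = 25 + 49 = 74, not 75  fails
C9: abs(4 - 26) = 22  holds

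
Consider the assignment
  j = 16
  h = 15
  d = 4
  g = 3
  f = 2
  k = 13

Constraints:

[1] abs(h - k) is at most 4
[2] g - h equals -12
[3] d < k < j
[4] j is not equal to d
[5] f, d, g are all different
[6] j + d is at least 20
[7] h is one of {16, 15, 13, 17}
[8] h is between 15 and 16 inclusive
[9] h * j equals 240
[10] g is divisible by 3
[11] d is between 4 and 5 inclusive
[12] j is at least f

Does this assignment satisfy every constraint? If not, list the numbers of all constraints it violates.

All constraints are satisfied.

[1] abs(15 - 13) = 2; 2 ≤ 4  ✓
[2] g - h = 3 - 15 = -12  ✓
[3] values 4 < 13 < 16  ✓
[4] j = 16, d = 4; distinct  ✓
[5] values 2, 4, 3 are pairwise distinct  ✓
[6] j + d = 16 + 4 = 20; 20 ≥ 20  ✓
[7] h = 15 is in {16, 15, 13, 17}  ✓
[8] h = 15 lies in [15, 16]  ✓
[9] h * j = 15 * 16 = 240  ✓
[10] 3 / 3 = 1, so 3 divides 3  ✓
[11] d = 4 lies in [4, 5]  ✓
[12] j = 16, f = 2; 16 ≥ 2  ✓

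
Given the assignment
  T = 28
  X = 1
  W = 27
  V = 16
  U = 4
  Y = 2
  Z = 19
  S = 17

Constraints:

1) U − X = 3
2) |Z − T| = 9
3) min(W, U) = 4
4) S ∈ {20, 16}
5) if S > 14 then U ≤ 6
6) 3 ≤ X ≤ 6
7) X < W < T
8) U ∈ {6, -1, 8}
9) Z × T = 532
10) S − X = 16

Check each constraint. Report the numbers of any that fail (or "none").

1) U − X = 4 − 1 = 3 — OK.
2) |19 − 28| = 9 — OK.
3) min(27, 4) = 4 — OK.
4) S = 17 is not in {20, 16} — violated.
5) S = 17 > 14, so we need U ≤ 6; U = 4 ≤ 6 — OK.
6) X = 1 is outside [3, 6] — violated.
7) values 1 < 27 < 28 — OK.
8) U = 4 is not in {6, -1, 8} — violated.
9) Z × T = 19 × 28 = 532 — OK.
10) S − X = 17 − 1 = 16 — OK.

No — constraints 4, 6, and 8 are not satisfied.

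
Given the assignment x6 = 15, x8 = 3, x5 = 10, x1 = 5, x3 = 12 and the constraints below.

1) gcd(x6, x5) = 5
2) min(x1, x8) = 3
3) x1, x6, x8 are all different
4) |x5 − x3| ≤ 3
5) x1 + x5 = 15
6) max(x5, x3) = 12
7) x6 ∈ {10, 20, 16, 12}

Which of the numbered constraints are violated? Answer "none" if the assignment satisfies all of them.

1) gcd(15, 10) = 5  OK
2) min(5, 3) = 3  OK
3) values 5, 15, 3 are pairwise distinct  OK
4) |10 − 12| = 2; 2 ≤ 3  OK
5) x1 + x5 = 5 + 10 = 15  OK
6) max(10, 12) = 12  OK
7) x6 = 15 is not in {10, 20, 16, 12}  FAIL

Violated: 7.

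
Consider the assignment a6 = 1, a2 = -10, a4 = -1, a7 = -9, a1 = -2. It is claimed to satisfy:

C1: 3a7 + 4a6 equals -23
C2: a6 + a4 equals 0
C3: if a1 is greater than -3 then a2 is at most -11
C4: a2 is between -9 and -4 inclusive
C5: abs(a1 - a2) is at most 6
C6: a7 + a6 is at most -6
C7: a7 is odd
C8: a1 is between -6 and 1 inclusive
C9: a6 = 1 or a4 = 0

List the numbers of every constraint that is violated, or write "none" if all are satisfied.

C1: 3a7 + 4a6 = 3(-9) + 4(1) = -23 — OK.
C2: a6 + a4 = 1 + (-1) = 0 — OK.
C3: a1 = -2 > -3, so we need a2 ≤ -11; but a2 = -10 > -11 — violated.
C4: a2 = -10 is outside [-9, -4] — violated.
C5: abs(-2 - (-10)) = 8; 8 > 6, exceeds bound 6 — violated.
C6: a7 + a6 = -9 + 1 = -8; -8 ≤ -6 — OK.
C7: a7 = -9 is odd — OK.
C8: a1 = -2 lies in [-6, 1] — OK.
C9: a6 = 1 = 1 (first disjunct) — OK.

No — constraints 3, 4, 5 are not satisfied.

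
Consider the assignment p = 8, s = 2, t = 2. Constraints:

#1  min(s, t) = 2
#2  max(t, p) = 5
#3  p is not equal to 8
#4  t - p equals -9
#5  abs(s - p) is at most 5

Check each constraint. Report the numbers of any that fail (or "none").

#1 min(2, 2) = 2  ✓
#2 max(2, 8) = 8, not 5  ✗
#3 p = 8, but 8 is required to differ  ✗
#4 t - p = 2 - 8 = -6, not -9  ✗
#5 abs(2 - 8) = 6; 6 > 5, exceeds bound 5  ✗

No — constraints 2, 3, 4, and 5 are not satisfied.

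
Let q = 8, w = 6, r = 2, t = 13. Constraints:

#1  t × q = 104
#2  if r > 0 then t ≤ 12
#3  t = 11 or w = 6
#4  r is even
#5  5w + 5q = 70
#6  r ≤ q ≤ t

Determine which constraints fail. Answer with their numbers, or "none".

#1 t × q = 13 × 8 = 104 — holds.
#2 r = 2 > 0, so we need t ≤ 12; but t = 13 > 12 — fails.
#3 t = 13 ≠ 11, but w = 6 = 6 (second disjunct) — holds.
#4 r = 2 is even — holds.
#5 5w + 5q = 5(6) + 5(8) = 70 — holds.
#6 values 2 ≤ 8 ≤ 13 — holds.

Constraint 2 is violated.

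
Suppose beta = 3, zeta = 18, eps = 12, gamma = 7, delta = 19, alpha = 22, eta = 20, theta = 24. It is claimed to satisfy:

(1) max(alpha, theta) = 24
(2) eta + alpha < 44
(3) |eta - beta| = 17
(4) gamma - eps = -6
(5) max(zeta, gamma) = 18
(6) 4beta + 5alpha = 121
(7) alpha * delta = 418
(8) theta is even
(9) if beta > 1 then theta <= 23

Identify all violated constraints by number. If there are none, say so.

(1) max(22, 24) = 24  OK
(2) eta + alpha = 20 + 22 = 42; 42 < 44  OK
(3) |20 - 3| = 17  OK
(4) gamma - eps = 7 - 12 = -5, not -6  FAIL
(5) max(18, 7) = 18  OK
(6) 4beta + 5alpha = 4(3) + 5(22) = 122, not 121  FAIL
(7) alpha * delta = 22 * 19 = 418  OK
(8) theta = 24 is even  OK
(9) beta = 3 > 1, so we need theta ≤ 23; but theta = 24 > 23  FAIL

The assignment fails constraints 4, 6, 9.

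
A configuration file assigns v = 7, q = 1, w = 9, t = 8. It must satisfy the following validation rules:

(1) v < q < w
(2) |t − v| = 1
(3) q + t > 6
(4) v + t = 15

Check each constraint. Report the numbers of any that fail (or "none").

Constraint 1 is violated.

(1) values 7, 1, 9; v = 7 is not < q = 1  false
(2) |8 − 7| = 1  true
(3) q + t = 1 + 8 = 9; 9 > 6  true
(4) v + t = 7 + 8 = 15  true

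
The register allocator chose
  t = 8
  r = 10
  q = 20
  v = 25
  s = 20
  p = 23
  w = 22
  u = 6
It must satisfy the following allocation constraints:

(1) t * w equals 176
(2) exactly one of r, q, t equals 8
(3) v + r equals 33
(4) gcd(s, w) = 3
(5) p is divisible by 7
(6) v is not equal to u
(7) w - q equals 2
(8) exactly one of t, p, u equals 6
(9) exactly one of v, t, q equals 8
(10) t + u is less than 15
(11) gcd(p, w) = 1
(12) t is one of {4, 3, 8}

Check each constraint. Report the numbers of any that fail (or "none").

Constraints 3, 4, and 5 do not hold.

(1) t * w = 8 * 22 = 176 — satisfied.
(2) r=10, q=20, t=8; 1 of them equals 8 — satisfied.
(3) v + r = 25 + 10 = 35, not 33 — violated.
(4) gcd(20, 22) = 2, not 3 — violated.
(5) 23 = 7*3 + 2, so 7 does not divide 23 — violated.
(6) v = 25, u = 6; distinct — satisfied.
(7) w - q = 22 - 20 = 2 — satisfied.
(8) t=8, p=23, u=6; 1 of them equals 6 — satisfied.
(9) v=25, t=8, q=20; 1 of them equals 8 — satisfied.
(10) t + u = 8 + 6 = 14; 14 < 15 — satisfied.
(11) gcd(23, 22) = 1 — satisfied.
(12) t = 8 is in {4, 3, 8} — satisfied.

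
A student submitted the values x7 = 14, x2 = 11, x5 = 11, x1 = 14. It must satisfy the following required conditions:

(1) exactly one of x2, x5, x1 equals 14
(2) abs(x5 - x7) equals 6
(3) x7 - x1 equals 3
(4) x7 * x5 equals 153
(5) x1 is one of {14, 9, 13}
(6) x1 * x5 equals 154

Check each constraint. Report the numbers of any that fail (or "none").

Violated: 2, 3, 4.

(1) x2=11, x5=11, x1=14; 1 of them equals 14  ✓
(2) abs(11 - 14) = 3, not 6  ✗
(3) x7 - x1 = 14 - 14 = 0, not 3  ✗
(4) x7 * x5 = 14 * 11 = 154, not 153  ✗
(5) x1 = 14 is in {14, 9, 13}  ✓
(6) x1 * x5 = 14 * 11 = 154  ✓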